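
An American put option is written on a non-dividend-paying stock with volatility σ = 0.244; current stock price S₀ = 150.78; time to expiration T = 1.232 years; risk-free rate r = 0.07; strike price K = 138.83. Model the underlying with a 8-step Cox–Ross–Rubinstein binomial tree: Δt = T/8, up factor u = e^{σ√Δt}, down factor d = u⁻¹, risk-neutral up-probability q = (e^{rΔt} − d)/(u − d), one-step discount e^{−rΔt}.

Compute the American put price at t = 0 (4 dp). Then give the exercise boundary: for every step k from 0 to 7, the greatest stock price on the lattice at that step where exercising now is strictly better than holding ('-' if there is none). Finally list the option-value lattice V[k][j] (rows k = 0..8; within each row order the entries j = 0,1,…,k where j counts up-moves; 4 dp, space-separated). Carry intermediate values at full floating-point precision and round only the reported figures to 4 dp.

params: Δt=0.15400 u=1.10049 d=0.90869 q=0.53259 e^(-rΔt)=0.98928
t_8 payoffs: 68.7385 53.9442 36.0273 14.3286 0.0000 0.0000 0.0000 0.0000 0.0000
t_7: node(7,0) S=77.1348 payoff=61.6952 vs cont=60.2067 → 61.6952 [stop]  node(7,1) S=93.4157 payoff=45.4143 vs cont=43.9258 → 45.4143 [stop]  node(7,2) S=113.1330 payoff=25.6970 vs cont=24.2084 → 25.6970 [stop]  node(7,3) S=137.0121 payoff=1.8179 vs cont=6.6255 → 6.6255 [wait]  node(7,4) S=165.9314 payoff=0.0000 vs cont=0.0000 → 0.0000 [wait]  node(7,5) S=200.9547 payoff=0.0000 vs cont=0.0000 → 0.0000 [wait]  node(7,6) S=243.3704 payoff=0.0000 vs cont=0.0000 → 0.0000 [wait]  node(7,7) S=294.7388 payoff=0.0000 vs cont=0.0000 → 0.0000 [wait]  ⇒ S*(7)=113.1330
t_6: node(6,0) S=84.8858 payoff=53.9442 vs cont=52.4557 → 53.9442 [stop]  node(6,1) S=102.8027 payoff=36.0273 vs cont=34.5387 → 36.0273 [stop]  node(6,2) S=124.5014 payoff=14.3286 vs cont=15.3731 → 15.3731 [wait]  node(6,3) S=150.7800 payoff=0.0000 vs cont=3.0636 → 3.0636 [wait]  node(6,4) S=182.6053 payoff=0.0000 vs cont=0.0000 → 0.0000 [wait]  node(6,5) S=221.1479 payoff=0.0000 vs cont=0.0000 → 0.0000 [wait]  node(6,6) S=267.8258 payoff=0.0000 vs cont=0.0000 → 0.0000 [wait]  ⇒ S*(6)=102.8027
t_5: node(5,0) S=93.4157 payoff=45.4143 vs cont=43.9258 → 45.4143 [stop]  node(5,1) S=113.1330 payoff=25.6970 vs cont=24.7588 → 25.6970 [stop]  node(5,2) S=137.0121 payoff=1.8179 vs cont=8.7227 → 8.7227 [wait]  node(5,3) S=165.9314 payoff=0.0000 vs cont=1.4166 → 1.4166 [wait]  node(5,4) S=200.9547 payoff=0.0000 vs cont=0.0000 → 0.0000 [wait]  node(5,5) S=243.3704 payoff=0.0000 vs cont=0.0000 → 0.0000 [wait]  ⇒ S*(5)=113.1330
t_4: node(4,0) S=102.8027 payoff=36.0273 vs cont=34.5387 → 36.0273 [stop]  node(4,1) S=124.5014 payoff=14.3286 vs cont=16.4781 → 16.4781 [wait]  node(4,2) S=150.7800 payoff=0.0000 vs cont=4.7798 → 4.7798 [wait]  node(4,3) S=182.6053 payoff=0.0000 vs cont=0.6550 → 0.6550 [wait]  node(4,4) S=221.1479 payoff=0.0000 vs cont=0.0000 → 0.0000 [wait]  ⇒ S*(4)=102.8027
t_3: node(3,0) S=113.1330 payoff=25.6970 vs cont=25.3409 → 25.6970 [stop]  node(3,1) S=137.0121 payoff=1.8179 vs cont=10.1378 → 10.1378 [wait]  node(3,2) S=165.9314 payoff=0.0000 vs cont=2.5553 → 2.5553 [wait]  node(3,3) S=200.9547 payoff=0.0000 vs cont=0.3029 → 0.3029 [wait]  ⇒ S*(3)=113.1330
t_2: node(2,0) S=124.5014 payoff=14.3286 vs cont=17.2237 → 17.2237 [wait]  node(2,1) S=150.7800 payoff=0.0000 vs cont=6.0340 → 6.0340 [wait]  node(2,2) S=182.6053 payoff=0.0000 vs cont=1.3411 → 1.3411 [wait]  ⇒ S*(2)=-
t_1: node(1,0) S=137.0121 payoff=1.8179 vs cont=11.1434 → 11.1434 [wait]  node(1,1) S=165.9314 payoff=0.0000 vs cont=3.4968 → 3.4968 [wait]  ⇒ S*(1)=-
t_0: node(0,0) S=150.7800 payoff=0.0000 vs cont=6.9951 → 6.9951 [wait]  ⇒ S*(0)=-

price = 6.9951
boundary = - - - 113.1330 102.8027 113.1330 102.8027 113.1330
tree:
6.9951
11.1434 3.4968
17.2237 6.0340 1.3411
25.6970 10.1378 2.5553 0.3029
36.0273 16.4781 4.7798 0.6550 0.0000
45.4143 25.6970 8.7227 1.4166 0.0000 0.0000
53.9442 36.0273 15.3731 3.0636 0.0000 0.0000 0.0000
61.6952 45.4143 25.6970 6.6255 0.0000 0.0000 0.0000 0.0000
68.7385 53.9442 36.0273 14.3286 0.0000 0.0000 0.0000 0.0000 0.0000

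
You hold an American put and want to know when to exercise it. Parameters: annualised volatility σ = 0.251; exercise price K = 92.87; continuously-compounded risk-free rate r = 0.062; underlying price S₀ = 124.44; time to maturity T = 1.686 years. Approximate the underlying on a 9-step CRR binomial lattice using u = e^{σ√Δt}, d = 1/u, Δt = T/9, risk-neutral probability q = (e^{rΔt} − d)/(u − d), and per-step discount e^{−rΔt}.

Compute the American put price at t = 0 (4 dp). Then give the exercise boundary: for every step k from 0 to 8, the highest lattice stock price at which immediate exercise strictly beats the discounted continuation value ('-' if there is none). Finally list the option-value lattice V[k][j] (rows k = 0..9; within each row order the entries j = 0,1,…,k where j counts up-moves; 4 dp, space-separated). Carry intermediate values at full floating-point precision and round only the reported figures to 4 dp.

Δt=0.18733  u=1.11476  d=0.89706  q=0.52653  discount=0.98845
step 9 (expiry): payoffs max(K−S,0) = 46.0607 34.7007 20.5837 3.0408 0.0000 0.0000 0.0000 0.0000 0.0000 0.0000
step 8: (k=8,j=0): S=52.1811, (K−S)⁺=40.6889, hold=39.6165 ⇒ V=40.6889 exercise | (k=8,j=1): S=64.8448, (K−S)⁺=28.0252, hold=26.9528 ⇒ V=28.0252 exercise | (k=8,j=2): S=80.5817, (K−S)⁺=12.2883, hold=11.2158 ⇒ V=12.2883 exercise | (k=8,j=3): S=100.1379, (K−S)⁺=0.0000, hold=1.4231 ⇒ V=1.4231 continue | (k=8,j=4): S=124.4400, (K−S)⁺=0.0000, hold=0.0000 ⇒ V=0.0000 continue | (k=8,j=5): S=154.6399, (K−S)⁺=0.0000, hold=0.0000 ⇒ V=0.0000 continue | (k=8,j=6): S=192.1690, (K−S)⁺=0.0000, hold=0.0000 ⇒ V=0.0000 continue | (k=8,j=7): S=238.8059, (K−S)⁺=0.0000, hold=0.0000 ⇒ V=0.0000 continue | (k=8,j=8): S=296.7609, (K−S)⁺=0.0000, hold=0.0000 ⇒ V=0.0000 continue  boundary S*=80.5817
step 7: (k=7,j=0): S=58.1693, (K−S)⁺=34.7007, hold=33.6282 ⇒ V=34.7007 exercise | (k=7,j=1): S=72.2863, (K−S)⁺=20.5837, hold=19.5113 ⇒ V=20.5837 exercise | (k=7,j=2): S=89.8292, (K−S)⁺=3.0408, hold=6.4916 ⇒ V=6.4916 continue | (k=7,j=3): S=111.6295, (K−S)⁺=0.0000, hold=0.6660 ⇒ V=0.6660 continue | (k=7,j=4): S=138.7206, (K−S)⁺=0.0000, hold=0.0000 ⇒ V=0.0000 continue | (k=7,j=5): S=172.3862, (K−S)⁺=0.0000, hold=0.0000 ⇒ V=0.0000 continue | (k=7,j=6): S=214.2220, (K−S)⁺=0.0000, hold=0.0000 ⇒ V=0.0000 continue | (k=7,j=7): S=266.2109, (K−S)⁺=0.0000, hold=0.0000 ⇒ V=0.0000 continue  boundary S*=72.2863
step 6: (k=6,j=0): S=64.8448, (K−S)⁺=28.0252, hold=26.9528 ⇒ V=28.0252 exercise | (k=6,j=1): S=80.5817, (K−S)⁺=12.2883, hold=13.0118 ⇒ V=13.0118 continue | (k=6,j=2): S=100.1379, (K−S)⁺=0.0000, hold=3.3847 ⇒ V=3.3847 continue | (k=6,j=3): S=124.4400, (K−S)⁺=0.0000, hold=0.3117 ⇒ V=0.3117 continue | (k=6,j=4): S=154.6399, (K−S)⁺=0.0000, hold=0.0000 ⇒ V=0.0000 continue | (k=6,j=5): S=192.1690, (K−S)⁺=0.0000, hold=0.0000 ⇒ V=0.0000 continue | (k=6,j=6): S=238.8059, (K−S)⁺=0.0000, hold=0.0000 ⇒ V=0.0000 continue  boundary S*=64.8448
step 5: (k=5,j=0): S=72.2863, (K−S)⁺=20.5837, hold=19.8879 ⇒ V=20.5837 exercise | (k=5,j=1): S=89.8292, (K−S)⁺=3.0408, hold=7.8511 ⇒ V=7.8511 continue | (k=5,j=2): S=111.6295, (K−S)⁺=0.0000, hold=1.7463 ⇒ V=1.7463 continue | (k=5,j=3): S=138.7206, (K−S)⁺=0.0000, hold=0.1459 ⇒ V=0.1459 continue | (k=5,j=4): S=172.3862, (K−S)⁺=0.0000, hold=0.0000 ⇒ V=0.0000 continue | (k=5,j=5): S=214.2220, (K−S)⁺=0.0000, hold=0.0000 ⇒ V=0.0000 continue  boundary S*=72.2863
step 4: (k=4,j=0): S=80.5817, (K−S)⁺=12.2883, hold=13.7194 ⇒ V=13.7194 continue | (k=4,j=1): S=100.1379, (K−S)⁺=0.0000, hold=4.5832 ⇒ V=4.5832 continue | (k=4,j=2): S=124.4400, (K−S)⁺=0.0000, hold=0.8932 ⇒ V=0.8932 continue | (k=4,j=3): S=154.6399, (K−S)⁺=0.0000, hold=0.0683 ⇒ V=0.0683 continue | (k=4,j=4): S=192.1690, (K−S)⁺=0.0000, hold=0.0000 ⇒ V=0.0000 continue  boundary S*=-
step 3: (k=3,j=0): S=89.8292, (K−S)⁺=3.0408, hold=8.8060 ⇒ V=8.8060 continue | (k=3,j=1): S=111.6295, (K−S)⁺=0.0000, hold=2.6098 ⇒ V=2.6098 continue | (k=3,j=2): S=138.7206, (K−S)⁺=0.0000, hold=0.4535 ⇒ V=0.4535 continue | (k=3,j=3): S=172.3862, (K−S)⁺=0.0000, hold=0.0320 ⇒ V=0.0320 continue  boundary S*=-
step 2: (k=2,j=0): S=100.1379, (K−S)⁺=0.0000, hold=5.4795 ⇒ V=5.4795 continue | (k=2,j=1): S=124.4400, (K−S)⁺=0.0000, hold=1.4575 ⇒ V=1.4575 continue | (k=2,j=2): S=154.6399, (K−S)⁺=0.0000, hold=0.2289 ⇒ V=0.2289 continue  boundary S*=-
step 1: (k=1,j=0): S=111.6295, (K−S)⁺=0.0000, hold=3.3230 ⇒ V=3.3230 continue | (k=1,j=1): S=138.7206, (K−S)⁺=0.0000, hold=0.8012 ⇒ V=0.8012 continue  boundary S*=-
step 0: (k=0,j=0): S=124.4400, (K−S)⁺=0.0000, hold=1.9722 ⇒ V=1.9722 continue  boundary S*=-

price = 1.9722
boundary = - - - - - 72.2863 64.8448 72.2863 80.5817
tree:
1.9722
3.3230 0.8012
5.4795 1.4575 0.2289
8.8060 2.6098 0.4535 0.0320
13.7194 4.5832 0.8932 0.0683 0.0000
20.5837 7.8511 1.7463 0.1459 0.0000 0.0000
28.0252 13.0118 3.3847 0.3117 0.0000 0.0000 0.0000
34.7007 20.5837 6.4916 0.6660 0.0000 0.0000 0.0000 0.0000
40.6889 28.0252 12.2883 1.4231 0.0000 0.0000 0.0000 0.0000 0.0000
46.0607 34.7007 20.5837 3.0408 0.0000 0.0000 0.0000 0.0000 0.0000 0.0000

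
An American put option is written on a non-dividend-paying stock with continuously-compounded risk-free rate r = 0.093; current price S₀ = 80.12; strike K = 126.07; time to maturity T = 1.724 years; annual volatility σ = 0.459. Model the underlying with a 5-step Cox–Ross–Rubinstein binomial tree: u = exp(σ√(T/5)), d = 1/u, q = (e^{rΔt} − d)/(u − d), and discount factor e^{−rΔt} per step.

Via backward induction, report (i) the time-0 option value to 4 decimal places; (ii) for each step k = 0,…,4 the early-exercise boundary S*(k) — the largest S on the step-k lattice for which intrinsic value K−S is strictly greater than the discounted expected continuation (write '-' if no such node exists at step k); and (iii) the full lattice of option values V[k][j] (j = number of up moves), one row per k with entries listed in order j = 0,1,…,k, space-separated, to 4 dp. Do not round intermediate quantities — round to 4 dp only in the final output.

Δt=0.34480  u=1.30934  d=0.76374  q=0.49275  discount=0.96844
step 5 (expiry): payoffs max(K−S,0) = 105.2501 90.3770 64.8789 21.1657 0.0000 0.0000
step 4: (k=4,j=0): S=27.2603, (K−S)⁺=98.8097, hold=94.8312 ⇒ V=98.8097 exercise | (k=4,j=1): S=46.7343, (K−S)⁺=79.3357, hold=75.3572 ⇒ V=79.3357 exercise | (k=4,j=2): S=80.1200, (K−S)⁺=45.9500, hold=41.9715 ⇒ V=45.9500 exercise | (k=4,j=3): S=137.3555, (K−S)⁺=0.0000, hold=10.3975 ⇒ V=10.3975 continue | (k=4,j=4): S=235.4783, (K−S)⁺=0.0000, hold=0.0000 ⇒ V=0.0000 continue  boundary S*=80.1200
step 3: (k=3,j=0): S=35.6930, (K−S)⁺=90.3770, hold=86.3985 ⇒ V=90.3770 exercise | (k=3,j=1): S=61.1911, (K−S)⁺=64.8789, hold=60.9004 ⇒ V=64.8789 exercise | (k=3,j=2): S=104.9043, (K−S)⁺=21.1657, hold=27.5343 ⇒ V=27.5343 continue | (k=3,j=3): S=179.8450, (K−S)⁺=0.0000, hold=5.1077 ⇒ V=5.1077 continue  boundary S*=61.1911
step 2: (k=2,j=0): S=46.7343, (K−S)⁺=79.3357, hold=75.3572 ⇒ V=79.3357 exercise | (k=2,j=1): S=80.1200, (K−S)⁺=45.9500, hold=45.0106 ⇒ V=45.9500 exercise | (k=2,j=2): S=137.3555, (K−S)⁺=0.0000, hold=15.9634 ⇒ V=15.9634 continue  boundary S*=80.1200
step 1: (k=1,j=0): S=61.1911, (K−S)⁺=64.8789, hold=60.9004 ⇒ V=64.8789 exercise | (k=1,j=1): S=104.9043, (K−S)⁺=21.1657, hold=30.1903 ⇒ V=30.1903 continue  boundary S*=61.1911
step 0: (k=0,j=0): S=80.1200, (K−S)⁺=45.9500, hold=46.2781 ⇒ V=46.2781 continue  boundary S*=-

price = 46.2781
boundary = - 61.1911 80.1200 61.1911 80.1200
tree:
46.2781
64.8789 30.1903
79.3357 45.9500 15.9634
90.3770 64.8789 27.5343 5.1077
98.8097 79.3357 45.9500 10.3975 0.0000
105.2501 90.3770 64.8789 21.1657 0.0000 0.0000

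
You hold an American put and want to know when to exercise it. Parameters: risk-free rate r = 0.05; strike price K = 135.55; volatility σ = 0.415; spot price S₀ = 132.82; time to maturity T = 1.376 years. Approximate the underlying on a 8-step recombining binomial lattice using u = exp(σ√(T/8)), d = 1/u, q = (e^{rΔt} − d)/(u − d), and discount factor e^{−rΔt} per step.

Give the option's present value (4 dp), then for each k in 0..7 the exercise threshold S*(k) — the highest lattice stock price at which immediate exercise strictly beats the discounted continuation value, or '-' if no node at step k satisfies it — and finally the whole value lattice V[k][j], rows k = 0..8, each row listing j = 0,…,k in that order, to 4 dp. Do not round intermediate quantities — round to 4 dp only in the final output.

price = 22.9151
boundary = - - - 79.2540 66.7227 79.2540 94.1388 111.8191
tree:
22.9151
31.9633 13.6034
43.1920 20.4710 6.4680
56.2960 29.8856 10.7218 2.0131
68.8273 42.0087 17.3950 3.7436 0.1898
79.3772 56.2960 27.4097 6.9460 0.3697 0.0000
88.2590 68.8273 41.4112 12.8563 0.7199 0.0000 0.0000
95.7364 79.3772 56.2960 23.7309 1.4019 0.0000 0.0000 0.0000
102.0316 88.2590 68.8273 41.4112 2.7300 0.0000 0.0000 0.0000 0.0000

params: Δt=0.17200 u=1.18781 d=0.84188 q=0.48205 e^(-rΔt)=0.99144
t_8 payoffs: 102.0316 88.2590 68.8273 41.4112 2.7300 0.0000 0.0000 0.0000 0.0000
t_7: node(7,0) S=39.8136 payoff=95.7364 vs cont=94.5757 → 95.7364 [stop]  node(7,1) S=56.1728 payoff=79.3772 vs cont=78.2165 → 79.3772 [stop]  node(7,2) S=79.2540 payoff=56.2960 vs cont=55.1353 → 56.2960 [stop]  node(7,3) S=111.8191 payoff=23.7309 vs cont=22.5702 → 23.7309 [stop]  node(7,4) S=157.7651 payoff=0.0000 vs cont=1.4019 → 1.4019 [wait]  node(7,5) S=222.5902 payoff=0.0000 vs cont=0.0000 → 0.0000 [wait]  node(7,6) S=314.0515 payoff=0.0000 vs cont=0.0000 → 0.0000 [wait]  node(7,7) S=443.0941 payoff=0.0000 vs cont=0.0000 → 0.0000 [wait]  ⇒ S*(7)=111.8191
t_6: node(6,0) S=47.2910 payoff=88.2590 vs cont=87.0983 → 88.2590 [stop]  node(6,1) S=66.7227 payoff=68.8273 vs cont=67.6666 → 68.8273 [stop]  node(6,2) S=94.1388 payoff=41.4112 vs cont=40.2505 → 41.4112 [stop]  node(6,3) S=132.8200 payoff=2.7300 vs cont=12.8563 → 12.8563 [wait]  node(6,4) S=187.3952 payoff=0.0000 vs cont=0.7199 → 0.7199 [wait]  node(6,5) S=264.3951 payoff=0.0000 vs cont=0.0000 → 0.0000 [wait]  node(6,6) S=373.0340 payoff=0.0000 vs cont=0.0000 → 0.0000 [wait]  ⇒ S*(6)=94.1388
t_5: node(5,0) S=56.1728 payoff=79.3772 vs cont=78.2165 → 79.3772 [stop]  node(5,1) S=79.2540 payoff=56.2960 vs cont=55.1353 → 56.2960 [stop]  node(5,2) S=111.8191 payoff=23.7309 vs cont=27.4097 → 27.4097 [wait]  node(5,3) S=157.7651 payoff=0.0000 vs cont=6.9460 → 6.9460 [wait]  node(5,4) S=222.5902 payoff=0.0000 vs cont=0.3697 → 0.3697 [wait]  node(5,5) S=314.0515 payoff=0.0000 vs cont=0.0000 → 0.0000 [wait]  ⇒ S*(5)=79.2540
t_4: node(4,0) S=66.7227 payoff=68.8273 vs cont=67.6666 → 68.8273 [stop]  node(4,1) S=94.1388 payoff=41.4112 vs cont=42.0087 → 42.0087 [wait]  node(4,2) S=132.8200 payoff=2.7300 vs cont=17.3950 → 17.3950 [wait]  node(4,3) S=187.3952 payoff=0.0000 vs cont=3.7436 → 3.7436 [wait]  node(4,4) S=264.3951 payoff=0.0000 vs cont=0.1898 → 0.1898 [wait]  ⇒ S*(4)=66.7227
t_3: node(3,0) S=79.2540 payoff=56.2960 vs cont=55.4208 → 56.2960 [stop]  node(3,1) S=111.8191 payoff=23.7309 vs cont=29.8856 → 29.8856 [wait]  node(3,2) S=157.7651 payoff=0.0000 vs cont=10.7218 → 10.7218 [wait]  node(3,3) S=222.5902 payoff=0.0000 vs cont=2.0131 → 2.0131 [wait]  ⇒ S*(3)=79.2540
t_2: node(2,0) S=94.1388 payoff=41.4112 vs cont=43.1920 → 43.1920 [wait]  node(2,1) S=132.8200 payoff=2.7300 vs cont=20.4710 → 20.4710 [wait]  node(2,2) S=187.3952 payoff=0.0000 vs cont=6.4680 → 6.4680 [wait]  ⇒ S*(2)=-
t_1: node(1,0) S=111.8191 payoff=23.7309 vs cont=31.9633 → 31.9633 [wait]  node(1,1) S=157.7651 payoff=0.0000 vs cont=13.6034 → 13.6034 [wait]  ⇒ S*(1)=-
t_0: node(0,0) S=132.8200 payoff=2.7300 vs cont=22.9151 → 22.9151 [wait]  ⇒ S*(0)=-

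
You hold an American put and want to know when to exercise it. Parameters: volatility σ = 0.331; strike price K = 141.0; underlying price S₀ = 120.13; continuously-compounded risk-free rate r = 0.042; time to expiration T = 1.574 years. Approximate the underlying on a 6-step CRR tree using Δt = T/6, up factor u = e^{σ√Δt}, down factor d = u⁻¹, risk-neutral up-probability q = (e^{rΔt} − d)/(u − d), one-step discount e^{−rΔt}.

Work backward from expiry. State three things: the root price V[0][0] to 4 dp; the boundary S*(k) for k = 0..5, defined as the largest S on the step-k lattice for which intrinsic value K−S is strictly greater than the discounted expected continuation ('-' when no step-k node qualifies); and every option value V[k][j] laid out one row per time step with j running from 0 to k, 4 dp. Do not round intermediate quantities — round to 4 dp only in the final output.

price = 29.6833
boundary = - - 85.5848 72.2386 85.5848 101.3968
tree:
29.6833
41.3165 18.2576
55.4152 27.5900 8.9661
68.7614 40.0941 15.2114 2.6747
80.0264 55.4152 25.0689 5.3050 0.0000
89.5347 68.7614 39.6032 10.5222 0.0000 0.0000
97.5602 80.0264 55.4152 20.8700 0.0000 0.0000 0.0000

params: Δt=0.26233 u=1.18475 d=0.84406 q=0.49024 e^(-rΔt)=0.98904
t_6 payoffs: 97.5602 80.0264 55.4152 20.8700 0.0000 0.0000 0.0000
t_5: node(5,0) S=51.4653 payoff=89.5347 vs cont=87.9897 → 89.5347 [stop]  node(5,1) S=72.2386 payoff=68.7614 vs cont=67.2164 → 68.7614 [stop]  node(5,2) S=101.3968 payoff=39.6032 vs cont=38.0582 → 39.6032 [stop]  node(5,3) S=142.3242 payoff=0.0000 vs cont=10.5222 → 10.5222 [wait]  node(5,4) S=199.7715 payoff=0.0000 vs cont=0.0000 → 0.0000 [wait]  node(5,5) S=280.4065 payoff=0.0000 vs cont=0.0000 → 0.0000 [wait]  ⇒ S*(5)=101.3968
t_4: node(4,0) S=60.9736 payoff=80.0264 vs cont=78.4813 → 80.0264 [stop]  node(4,1) S=85.5848 payoff=55.4152 vs cont=53.8702 → 55.4152 [stop]  node(4,2) S=120.1300 payoff=20.8700 vs cont=25.0689 → 25.0689 [wait]  node(4,3) S=168.6189 payoff=0.0000 vs cont=5.3050 → 5.3050 [wait]  node(4,4) S=236.6796 payoff=0.0000 vs cont=0.0000 → 0.0000 [wait]  ⇒ S*(4)=85.5848
t_3: node(3,0) S=72.2386 payoff=68.7614 vs cont=67.2164 → 68.7614 [stop]  node(3,1) S=101.3968 payoff=39.6032 vs cont=40.0941 → 40.0941 [wait]  node(3,2) S=142.3242 payoff=0.0000 vs cont=15.2114 → 15.2114 [wait]  node(3,3) S=199.7715 payoff=0.0000 vs cont=2.6747 → 2.6747 [wait]  ⇒ S*(3)=72.2386
t_2: node(2,0) S=85.5848 payoff=55.4152 vs cont=54.1082 → 55.4152 [stop]  node(2,1) S=120.1300 payoff=20.8700 vs cont=27.5900 → 27.5900 [wait]  node(2,2) S=168.6189 payoff=0.0000 vs cont=8.9661 → 8.9661 [wait]  ⇒ S*(2)=85.5848
t_1: node(1,0) S=101.3968 payoff=39.6032 vs cont=41.3165 → 41.3165 [wait]  node(1,1) S=142.3242 payoff=0.0000 vs cont=18.2576 → 18.2576 [wait]  ⇒ S*(1)=-
t_0: node(0,0) S=120.1300 payoff=20.8700 vs cont=29.6833 → 29.6833 [wait]  ⇒ S*(0)=-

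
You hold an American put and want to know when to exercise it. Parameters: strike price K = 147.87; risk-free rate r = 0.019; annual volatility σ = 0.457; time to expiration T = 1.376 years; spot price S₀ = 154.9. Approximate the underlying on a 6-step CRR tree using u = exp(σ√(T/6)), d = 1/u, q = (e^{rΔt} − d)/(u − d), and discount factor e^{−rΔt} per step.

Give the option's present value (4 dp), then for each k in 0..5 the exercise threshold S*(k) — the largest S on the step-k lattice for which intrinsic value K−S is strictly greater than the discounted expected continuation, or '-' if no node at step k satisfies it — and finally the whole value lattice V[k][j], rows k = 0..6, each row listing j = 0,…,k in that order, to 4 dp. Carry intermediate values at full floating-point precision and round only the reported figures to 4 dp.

price = 26.3657
boundary = - - - 80.3366 64.5457 80.3366
tree:
26.3657
37.4657 13.3445
51.4100 21.1494 4.1389
67.5334 32.6216 7.6331 0.0000
83.3243 48.3902 14.0772 0.0000 0.0000
96.0114 67.5334 25.9616 0.0000 0.0000 0.0000
106.2046 83.3243 47.8794 0.0000 0.0000 0.0000 0.0000

Δt=0.22933, u=1.24465, d=0.80344, q=0.45540, disc=e^(-rΔt)=0.99565
k=6 terminal: V=max(K-S,0) → 106.2046 83.3243 47.8794 0.0000 0.0000 0.0000 0.0000
k=5: j=0 S=51.8586 intr=96.0114 cont=95.3684 V=96.0114[EX]; j=1 S=80.3366 intr=67.5334 cont=66.8905 V=67.5334[EX]; j=2 S=124.4530 intr=23.4170 cont=25.9616 V=25.9616[hold]; j=3 S=192.7958 intr=0.0000 cont=0.0000 V=0.0000[hold]; j=4 S=298.6686 intr=0.0000 cont=0.0000 V=0.0000[hold]; j=5 S=462.6810 intr=0.0000 cont=0.0000 V=0.0000[hold]  S*(5)=80.3366
k=4: j=0 S=64.5457 intr=83.3243 cont=82.6814 V=83.3243[EX]; j=1 S=99.9906 intr=47.8794 cont=48.3902 V=48.3902[hold]; j=2 S=154.9000 intr=0.0000 cont=14.0772 V=14.0772[hold]; j=3 S=239.9626 intr=0.0000 cont=0.0000 V=0.0000[hold]; j=4 S=371.7369 intr=0.0000 cont=0.0000 V=0.0000[hold]  S*(4)=64.5457
k=3: j=0 S=80.3366 intr=67.5334 cont=67.1222 V=67.5334[EX]; j=1 S=124.4530 intr=23.4170 cont=32.6216 V=32.6216[hold]; j=2 S=192.7958 intr=0.0000 cont=7.6331 V=7.6331[hold]; j=3 S=298.6686 intr=0.0000 cont=0.0000 V=0.0000[hold]  S*(3)=80.3366
k=2: j=0 S=99.9906 intr=47.8794 cont=51.4100 V=51.4100[hold]; j=1 S=154.9000 intr=0.0000 cont=21.1494 V=21.1494[hold]; j=2 S=239.9626 intr=0.0000 cont=4.1389 V=4.1389[hold]  S*(2)=-
k=1: j=0 S=124.4530 intr=23.4170 cont=37.4657 V=37.4657[hold]; j=1 S=192.7958 intr=0.0000 cont=13.3445 V=13.3445[hold]  S*(1)=-
k=0: j=0 S=154.9000 intr=0.0000 cont=26.3657 V=26.3657[hold]  S*(0)=-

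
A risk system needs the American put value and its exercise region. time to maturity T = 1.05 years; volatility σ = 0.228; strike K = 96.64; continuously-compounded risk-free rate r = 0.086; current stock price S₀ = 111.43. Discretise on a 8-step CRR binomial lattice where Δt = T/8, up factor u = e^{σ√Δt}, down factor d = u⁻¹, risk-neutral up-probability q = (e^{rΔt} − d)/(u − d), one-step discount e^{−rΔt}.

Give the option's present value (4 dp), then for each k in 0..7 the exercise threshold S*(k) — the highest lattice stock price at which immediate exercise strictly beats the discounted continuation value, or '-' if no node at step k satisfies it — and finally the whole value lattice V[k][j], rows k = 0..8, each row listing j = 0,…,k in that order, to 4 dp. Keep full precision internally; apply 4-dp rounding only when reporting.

price = 2.2196
boundary = - - - - 80.0774 73.7287 80.0774 86.9727
tree:
2.2196
3.8347 0.9334
6.4560 1.7520 0.2776
10.5365 3.2240 0.5741 0.0388
16.5626 5.7842 1.1791 0.0869 0.0000
22.9113 10.0293 2.4025 0.1945 0.0000 0.0000
28.7566 16.5626 4.8481 0.4351 0.0000 0.0000 0.0000
34.1385 22.9113 9.6673 0.9735 0.0000 0.0000 0.0000 0.0000
39.0937 28.7566 16.5626 2.1783 0.0000 0.0000 0.0000 0.0000 0.0000

params: Δt=0.13125 u=1.08611 d=0.92072 q=0.54800 e^(-rΔt)=0.98878
t_8 payoffs: 39.0937 28.7566 16.5626 2.1783 0.0000 0.0000 0.0000 0.0000 0.0000
t_7: node(7,0) S=62.5015 payoff=34.1385 vs cont=33.0538 → 34.1385 [stop]  node(7,1) S=73.7287 payoff=22.9113 vs cont=21.8266 → 22.9113 [stop]  node(7,2) S=86.9727 payoff=9.6673 vs cont=8.5826 → 9.6673 [stop]  node(7,3) S=102.5957 payoff=0.0000 vs cont=0.9735 → 0.9735 [wait]  node(7,4) S=121.0250 payoff=0.0000 vs cont=0.0000 → 0.0000 [wait]  node(7,5) S=142.7649 payoff=0.0000 vs cont=0.0000 → 0.0000 [wait]  node(7,6) S=168.4099 payoff=0.0000 vs cont=0.0000 → 0.0000 [wait]  node(7,7) S=198.6615 payoff=0.0000 vs cont=0.0000 → 0.0000 [wait]  ⇒ S*(7)=86.9727
t_6: node(6,0) S=67.8834 payoff=28.7566 vs cont=27.6719 → 28.7566 [stop]  node(6,1) S=80.0774 payoff=16.5626 vs cont=15.4779 → 16.5626 [stop]  node(6,2) S=94.4617 payoff=2.1783 vs cont=4.8481 → 4.8481 [wait]  node(6,3) S=111.4300 payoff=0.0000 vs cont=0.4351 → 0.4351 [wait]  node(6,4) S=131.4463 payoff=0.0000 vs cont=0.0000 → 0.0000 [wait]  node(6,5) S=155.0581 payoff=0.0000 vs cont=0.0000 → 0.0000 [wait]  node(6,6) S=182.9114 payoff=0.0000 vs cont=0.0000 → 0.0000 [wait]  ⇒ S*(6)=80.0774
t_5: node(5,0) S=73.7287 payoff=22.9113 vs cont=21.8266 → 22.9113 [stop]  node(5,1) S=86.9727 payoff=9.6673 vs cont=10.0293 → 10.0293 [wait]  node(5,2) S=102.5957 payoff=0.0000 vs cont=2.4025 → 2.4025 [wait]  node(5,3) S=121.0250 payoff=0.0000 vs cont=0.1945 → 0.1945 [wait]  node(5,4) S=142.7649 payoff=0.0000 vs cont=0.0000 → 0.0000 [wait]  node(5,5) S=168.4099 payoff=0.0000 vs cont=0.0000 → 0.0000 [wait]  ⇒ S*(5)=73.7287
t_4: node(4,0) S=80.0774 payoff=16.5626 vs cont=15.6741 → 16.5626 [stop]  node(4,1) S=94.4617 payoff=2.1783 vs cont=5.7842 → 5.7842 [wait]  node(4,2) S=111.4300 payoff=0.0000 vs cont=1.1791 → 1.1791 [wait]  node(4,3) S=131.4463 payoff=0.0000 vs cont=0.0869 → 0.0869 [wait]  node(4,4) S=155.0581 payoff=0.0000 vs cont=0.0000 → 0.0000 [wait]  ⇒ S*(4)=80.0774
t_3: node(3,0) S=86.9727 payoff=9.6673 vs cont=10.5365 → 10.5365 [wait]  node(3,1) S=102.5957 payoff=0.0000 vs cont=3.2240 → 3.2240 [wait]  node(3,2) S=121.0250 payoff=0.0000 vs cont=0.5741 → 0.5741 [wait]  node(3,3) S=142.7649 payoff=0.0000 vs cont=0.0388 → 0.0388 [wait]  ⇒ S*(3)=-
t_2: node(2,0) S=94.4617 payoff=2.1783 vs cont=6.4560 → 6.4560 [wait]  node(2,1) S=111.4300 payoff=0.0000 vs cont=1.7520 → 1.7520 [wait]  node(2,2) S=131.4463 payoff=0.0000 vs cont=0.2776 → 0.2776 [wait]  ⇒ S*(2)=-
t_1: node(1,0) S=102.5957 payoff=0.0000 vs cont=3.8347 → 3.8347 [wait]  node(1,1) S=121.0250 payoff=0.0000 vs cont=0.9334 → 0.9334 [wait]  ⇒ S*(1)=-
t_0: node(0,0) S=111.4300 payoff=0.0000 vs cont=2.2196 → 2.2196 [wait]  ⇒ S*(0)=-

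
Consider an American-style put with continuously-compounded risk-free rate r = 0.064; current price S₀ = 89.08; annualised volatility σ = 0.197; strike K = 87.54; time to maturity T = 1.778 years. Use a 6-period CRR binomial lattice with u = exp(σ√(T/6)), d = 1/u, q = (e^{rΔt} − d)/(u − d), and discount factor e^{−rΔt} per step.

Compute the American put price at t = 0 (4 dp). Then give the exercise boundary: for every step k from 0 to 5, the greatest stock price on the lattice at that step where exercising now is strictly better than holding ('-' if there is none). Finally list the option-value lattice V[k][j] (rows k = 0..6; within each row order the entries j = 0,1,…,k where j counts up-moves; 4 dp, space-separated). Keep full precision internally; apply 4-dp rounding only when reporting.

params: Δt=0.29633 u=1.11320 d=0.89831 q=0.56231 e^(-rΔt)=0.98121
t_6 payoffs: 40.7301 29.5323 15.6559 0.0000 0.0000 0.0000 0.0000
t_5: node(5,0) S=52.1089 payoff=35.4311 vs cont=33.7865 → 35.4311 [stop]  node(5,1) S=64.5742 payoff=22.9658 vs cont=21.3212 → 22.9658 [stop]  node(5,2) S=80.0215 payoff=7.5185 vs cont=6.7236 → 7.5185 [stop]  node(5,3) S=99.1640 payoff=0.0000 vs cont=0.0000 → 0.0000 [wait]  node(5,4) S=122.8857 payoff=0.0000 vs cont=0.0000 → 0.0000 [wait]  node(5,5) S=152.2821 payoff=0.0000 vs cont=0.0000 → 0.0000 [wait]  ⇒ S*(5)=80.0215
t_4: node(4,0) S=58.0077 payoff=29.5323 vs cont=27.8878 → 29.5323 [stop]  node(4,1) S=71.8841 payoff=15.6559 vs cont=14.0113 → 15.6559 [stop]  node(4,2) S=89.0800 payoff=0.0000 vs cont=3.2289 → 3.2289 [wait]  node(4,3) S=110.3895 payoff=0.0000 vs cont=0.0000 → 0.0000 [wait]  node(4,4) S=136.7965 payoff=0.0000 vs cont=0.0000 → 0.0000 [wait]  ⇒ S*(4)=71.8841
t_3: node(3,0) S=64.5742 payoff=22.9658 vs cont=21.3212 → 22.9658 [stop]  node(3,1) S=80.0215 payoff=7.5185 vs cont=8.5052 → 8.5052 [wait]  node(3,2) S=99.1640 payoff=0.0000 vs cont=1.3867 → 1.3867 [wait]  node(3,3) S=122.8857 payoff=0.0000 vs cont=0.0000 → 0.0000 [wait]  ⇒ S*(3)=64.5742
t_2: node(2,0) S=71.8841 payoff=15.6559 vs cont=14.5557 → 15.6559 [stop]  node(2,1) S=89.0800 payoff=0.0000 vs cont=4.4178 → 4.4178 [wait]  node(2,2) S=110.3895 payoff=0.0000 vs cont=0.5955 → 0.5955 [wait]  ⇒ S*(2)=71.8841
t_1: node(1,0) S=80.0215 payoff=7.5185 vs cont=9.1612 → 9.1612 [wait]  node(1,1) S=99.1640 payoff=0.0000 vs cont=2.2259 → 2.2259 [wait]  ⇒ S*(1)=-
t_0: node(0,0) S=89.0800 payoff=0.0000 vs cont=5.1625 → 5.1625 [wait]  ⇒ S*(0)=-

price = 5.1625
boundary = - - 71.8841 64.5742 71.8841 80.0215
tree:
5.1625
9.1612 2.2259
15.6559 4.4178 0.5955
22.9658 8.5052 1.3867 0.0000
29.5323 15.6559 3.2289 0.0000 0.0000
35.4311 22.9658 7.5185 0.0000 0.0000 0.0000
40.7301 29.5323 15.6559 0.0000 0.0000 0.0000 0.0000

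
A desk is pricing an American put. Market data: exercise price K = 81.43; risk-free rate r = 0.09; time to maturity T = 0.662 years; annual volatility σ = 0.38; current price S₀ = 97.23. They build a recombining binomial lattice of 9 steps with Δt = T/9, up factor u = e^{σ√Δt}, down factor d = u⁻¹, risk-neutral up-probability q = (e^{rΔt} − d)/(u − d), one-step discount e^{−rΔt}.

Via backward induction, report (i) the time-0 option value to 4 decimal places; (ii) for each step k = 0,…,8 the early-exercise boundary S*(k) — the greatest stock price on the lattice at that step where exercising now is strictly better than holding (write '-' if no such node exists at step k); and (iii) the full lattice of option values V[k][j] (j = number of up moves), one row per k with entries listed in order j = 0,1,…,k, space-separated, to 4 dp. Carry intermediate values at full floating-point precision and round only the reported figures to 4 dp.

params: Δt=0.07356 u=1.10856 d=0.90207 q=0.50642 e^(-rΔt)=0.99340
t_9 payoffs: 42.9732 34.1703 23.3525 10.0585 0.0000 0.0000 0.0000 0.0000 0.0000 0.0000
t_8: node(8,0) S=42.6317 payoff=38.7983 vs cont=38.2611 → 38.7983 [stop]  node(8,1) S=52.3901 payoff=29.0399 vs cont=28.5026 → 29.0399 [stop]  node(8,2) S=64.3823 payoff=17.0477 vs cont=16.5105 → 17.0477 [stop]  node(8,3) S=79.1195 payoff=2.3105 vs cont=4.9319 → 4.9319 [wait]  node(8,4) S=97.2300 payoff=0.0000 vs cont=0.0000 → 0.0000 [wait]  node(8,5) S=119.4861 payoff=0.0000 vs cont=0.0000 → 0.0000 [wait]  node(8,6) S=146.8366 payoff=0.0000 vs cont=0.0000 → 0.0000 [wait]  node(8,7) S=180.4477 payoff=0.0000 vs cont=0.0000 → 0.0000 [wait]  node(8,8) S=221.7524 payoff=0.0000 vs cont=0.0000 → 0.0000 [wait]  ⇒ S*(8)=64.3823
t_7: node(7,0) S=47.2597 payoff=34.1703 vs cont=33.6330 → 34.1703 [stop]  node(7,1) S=58.0775 payoff=23.3525 vs cont=22.8152 → 23.3525 [stop]  node(7,2) S=71.3715 payoff=10.0585 vs cont=10.8400 → 10.8400 [wait]  node(7,3) S=87.7085 payoff=0.0000 vs cont=2.4182 → 2.4182 [wait]  node(7,4) S=107.7851 payoff=0.0000 vs cont=0.0000 → 0.0000 [wait]  node(7,5) S=132.4573 payoff=0.0000 vs cont=0.0000 → 0.0000 [wait]  node(7,6) S=162.7769 payoff=0.0000 vs cont=0.0000 → 0.0000 [wait]  node(7,7) S=200.0368 payoff=0.0000 vs cont=0.0000 → 0.0000 [wait]  ⇒ S*(7)=58.0775
t_6: node(6,0) S=52.3901 payoff=29.0399 vs cont=28.5026 → 29.0399 [stop]  node(6,1) S=64.3823 payoff=17.0477 vs cont=16.9036 → 17.0477 [stop]  node(6,2) S=79.1195 payoff=2.3105 vs cont=6.5316 → 6.5316 [wait]  node(6,3) S=97.2300 payoff=0.0000 vs cont=1.1857 → 1.1857 [wait]  node(6,4) S=119.4861 payoff=0.0000 vs cont=0.0000 → 0.0000 [wait]  node(6,5) S=146.8366 payoff=0.0000 vs cont=0.0000 → 0.0000 [wait]  node(6,6) S=180.4477 payoff=0.0000 vs cont=0.0000 → 0.0000 [wait]  ⇒ S*(6)=64.3823
t_5: node(5,0) S=58.0775 payoff=23.3525 vs cont=22.8152 → 23.3525 [stop]  node(5,1) S=71.3715 payoff=10.0585 vs cont=11.6448 → 11.6448 [wait]  node(5,2) S=87.7085 payoff=0.0000 vs cont=3.7991 → 3.7991 [wait]  node(5,3) S=107.7851 payoff=0.0000 vs cont=0.5814 → 0.5814 [wait]  node(5,4) S=132.4573 payoff=0.0000 vs cont=0.0000 → 0.0000 [wait]  node(5,5) S=162.7769 payoff=0.0000 vs cont=0.0000 → 0.0000 [wait]  ⇒ S*(5)=58.0775
t_4: node(4,0) S=64.3823 payoff=17.0477 vs cont=17.3085 → 17.3085 [wait]  node(4,1) S=79.1195 payoff=2.3105 vs cont=7.6209 → 7.6209 [wait]  node(4,2) S=97.2300 payoff=0.0000 vs cont=2.1552 → 2.1552 [wait]  node(4,3) S=119.4861 payoff=0.0000 vs cont=0.2851 → 0.2851 [wait]  node(4,4) S=146.8366 payoff=0.0000 vs cont=0.0000 → 0.0000 [wait]  ⇒ S*(4)=-
t_3: node(3,0) S=71.3715 payoff=10.0585 vs cont=12.3206 → 12.3206 [wait]  node(3,1) S=87.7085 payoff=0.0000 vs cont=4.8209 → 4.8209 [wait]  node(3,2) S=107.7851 payoff=0.0000 vs cont=1.2002 → 1.2002 [wait]  node(3,3) S=132.4573 payoff=0.0000 vs cont=0.1398 → 0.1398 [wait]  ⇒ S*(3)=-
t_2: node(2,0) S=79.1195 payoff=2.3105 vs cont=8.4664 → 8.4664 [wait]  node(2,1) S=97.2300 payoff=0.0000 vs cont=2.9676 → 2.9676 [wait]  node(2,2) S=119.4861 payoff=0.0000 vs cont=0.6588 → 0.6588 [wait]  ⇒ S*(2)=-
t_1: node(1,0) S=87.7085 payoff=0.0000 vs cont=5.6441 → 5.6441 [wait]  node(1,1) S=107.7851 payoff=0.0000 vs cont=1.7865 → 1.7865 [wait]  ⇒ S*(1)=-
t_0: node(0,0) S=97.2300 payoff=0.0000 vs cont=3.6662 → 3.6662 [wait]  ⇒ S*(0)=-

price = 3.6662
boundary = - - - - - 58.0775 64.3823 58.0775 64.3823
tree:
3.6662
5.6441 1.7865
8.4664 2.9676 0.6588
12.3206 4.8209 1.2002 0.1398
17.3085 7.6209 2.1552 0.2851 0.0000
23.3525 11.6448 3.7991 0.5814 0.0000 0.0000
29.0399 17.0477 6.5316 1.1857 0.0000 0.0000 0.0000
34.1703 23.3525 10.8400 2.4182 0.0000 0.0000 0.0000 0.0000
38.7983 29.0399 17.0477 4.9319 0.0000 0.0000 0.0000 0.0000 0.0000
42.9732 34.1703 23.3525 10.0585 0.0000 0.0000 0.0000 0.0000 0.0000 0.0000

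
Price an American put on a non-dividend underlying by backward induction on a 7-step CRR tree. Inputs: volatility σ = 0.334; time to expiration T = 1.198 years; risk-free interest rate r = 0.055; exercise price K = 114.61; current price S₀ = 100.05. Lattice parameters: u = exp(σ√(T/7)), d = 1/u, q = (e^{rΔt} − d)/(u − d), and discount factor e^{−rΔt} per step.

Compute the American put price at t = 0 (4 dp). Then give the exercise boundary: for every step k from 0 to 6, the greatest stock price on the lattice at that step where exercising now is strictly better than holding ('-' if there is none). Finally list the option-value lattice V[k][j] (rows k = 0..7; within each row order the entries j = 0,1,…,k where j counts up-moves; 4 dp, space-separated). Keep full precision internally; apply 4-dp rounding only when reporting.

Δt=0.17114  u=1.14818  d=0.87095  q=0.49963  discount=0.99063
step 7 (expiry): payoffs max(K−S,0) = 76.5770 64.4709 48.5113 27.4717 0.0000 0.0000 0.0000 0.0000
step 6: (k=6,j=0): S=43.6685, (K−S)⁺=70.9415, hold=69.8678 ⇒ V=70.9415 exercise | (k=6,j=1): S=57.5684, (K−S)⁺=57.0416, hold=55.9678 ⇒ V=57.0416 exercise | (k=6,j=2): S=75.8928, (K−S)⁺=38.7172, hold=37.6434 ⇒ V=38.7172 exercise | (k=6,j=3): S=100.0500, (K−S)⁺=14.5600, hold=13.6174 ⇒ V=14.5600 exercise | (k=6,j=4): S=131.8965, (K−S)⁺=0.0000, hold=0.0000 ⇒ V=0.0000 continue | (k=6,j=5): S=173.8800, (K−S)⁺=0.0000, hold=0.0000 ⇒ V=0.0000 continue | (k=6,j=6): S=229.2271, (K−S)⁺=0.0000, hold=0.0000 ⇒ V=0.0000 continue  boundary S*=100.0500
step 5: (k=5,j=0): S=50.1391, (K−S)⁺=64.4709, hold=63.3972 ⇒ V=64.4709 exercise | (k=5,j=1): S=66.0987, (K−S)⁺=48.5113, hold=47.4376 ⇒ V=48.5113 exercise | (k=5,j=2): S=87.1383, (K−S)⁺=27.4717, hold=26.3980 ⇒ V=27.4717 exercise | (k=5,j=3): S=114.8749, (K−S)⁺=0.0000, hold=7.2172 ⇒ V=7.2172 continue | (k=5,j=4): S=151.4403, (K−S)⁺=0.0000, hold=0.0000 ⇒ V=0.0000 continue | (k=5,j=5): S=199.6447, (K−S)⁺=0.0000, hold=0.0000 ⇒ V=0.0000 continue  boundary S*=87.1383
step 4: (k=4,j=0): S=57.5684, (K−S)⁺=57.0416, hold=55.9678 ⇒ V=57.0416 exercise | (k=4,j=1): S=75.8928, (K−S)⁺=38.7172, hold=37.6434 ⇒ V=38.7172 exercise | (k=4,j=2): S=100.0500, (K−S)⁺=14.5600, hold=17.1895 ⇒ V=17.1895 continue | (k=4,j=3): S=131.8965, (K−S)⁺=0.0000, hold=3.5775 ⇒ V=3.5775 continue | (k=4,j=4): S=173.8800, (K−S)⁺=0.0000, hold=0.0000 ⇒ V=0.0000 continue  boundary S*=75.8928
step 3: (k=3,j=0): S=66.0987, (K−S)⁺=48.5113, hold=47.4376 ⇒ V=48.5113 exercise | (k=3,j=1): S=87.1383, (K−S)⁺=27.4717, hold=27.6994 ⇒ V=27.6994 continue | (k=3,j=2): S=114.8749, (K−S)⁺=0.0000, hold=10.2913 ⇒ V=10.2913 continue | (k=3,j=3): S=151.4403, (K−S)⁺=0.0000, hold=1.7733 ⇒ V=1.7733 continue  boundary S*=66.0987
step 2: (k=2,j=0): S=75.8928, (K−S)⁺=38.7172, hold=37.7561 ⇒ V=38.7172 exercise | (k=2,j=1): S=100.0500, (K−S)⁺=14.5600, hold=18.8238 ⇒ V=18.8238 continue | (k=2,j=2): S=131.8965, (K−S)⁺=0.0000, hold=5.9789 ⇒ V=5.9789 continue  boundary S*=75.8928
step 1: (k=1,j=0): S=87.1383, (K−S)⁺=27.4717, hold=28.5083 ⇒ V=28.5083 continue | (k=1,j=1): S=114.8749, (K−S)⁺=0.0000, hold=12.2900 ⇒ V=12.2900 continue  boundary S*=-
step 0: (k=0,j=0): S=100.0500, (K−S)⁺=14.5600, hold=20.2141 ⇒ V=20.2141 continue  boundary S*=-

price = 20.2141
boundary = - - 75.8928 66.0987 75.8928 87.1383 100.0500
tree:
20.2141
28.5083 12.2900
38.7172 18.8238 5.9789
48.5113 27.6994 10.2913 1.7733
57.0416 38.7172 17.1895 3.5775 0.0000
64.4709 48.5113 27.4717 7.2172 0.0000 0.0000
70.9415 57.0416 38.7172 14.5600 0.0000 0.0000 0.0000
76.5770 64.4709 48.5113 27.4717 0.0000 0.0000 0.0000 0.0000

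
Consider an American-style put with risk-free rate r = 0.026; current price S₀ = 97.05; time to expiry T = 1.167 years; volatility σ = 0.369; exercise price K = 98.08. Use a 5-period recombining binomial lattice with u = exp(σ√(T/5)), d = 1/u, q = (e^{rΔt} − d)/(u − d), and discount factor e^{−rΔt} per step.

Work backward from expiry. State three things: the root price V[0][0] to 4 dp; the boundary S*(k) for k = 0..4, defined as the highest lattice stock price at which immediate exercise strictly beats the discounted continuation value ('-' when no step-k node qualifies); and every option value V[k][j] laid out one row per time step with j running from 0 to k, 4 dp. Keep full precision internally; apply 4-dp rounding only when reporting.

price = 15.2794
boundary = - - - 56.8501 67.9443
tree:
15.2794
22.1834 7.7695
30.9883 12.6407 2.4320
41.2299 19.9551 4.6388 0.0000
50.5125 30.1357 8.8480 0.0000 0.0000
58.2795 41.2299 16.8766 0.0000 0.0000 0.0000

params: Δt=0.23340 u=1.19515 d=0.83672 q=0.47253 e^(-rΔt)=0.99395
t_5 payoffs: 58.2795 41.2299 16.8766 0.0000 0.0000 0.0000
t_4: node(4,0) S=47.5675 payoff=50.5125 vs cont=49.9192 → 50.5125 [stop]  node(4,1) S=67.9443 payoff=30.1357 vs cont=29.5424 → 30.1357 [stop]  node(4,2) S=97.0500 payoff=1.0300 vs cont=8.8480 → 8.8480 [wait]  node(4,3) S=138.6240 payoff=0.0000 vs cont=0.0000 → 0.0000 [wait]  node(4,4) S=198.0073 payoff=0.0000 vs cont=0.0000 → 0.0000 [wait]  ⇒ S*(4)=67.9443
t_3: node(3,0) S=56.8501 payoff=41.2299 vs cont=40.6365 → 41.2299 [stop]  node(3,1) S=81.2034 payoff=16.8766 vs cont=19.9551 → 19.9551 [wait]  node(3,2) S=115.9890 payoff=0.0000 vs cont=4.6388 → 4.6388 [wait]  node(3,3) S=165.6761 payoff=0.0000 vs cont=0.0000 → 0.0000 [wait]  ⇒ S*(3)=56.8501
t_2: node(2,0) S=67.9443 payoff=30.1357 vs cont=30.9883 → 30.9883 [wait]  node(2,1) S=97.0500 payoff=1.0300 vs cont=12.6407 → 12.6407 [wait]  node(2,2) S=138.6240 payoff=0.0000 vs cont=2.4320 → 2.4320 [wait]  ⇒ S*(2)=-
t_1: node(1,0) S=81.2034 payoff=16.8766 vs cont=22.1834 → 22.1834 [wait]  node(1,1) S=115.9890 payoff=0.0000 vs cont=7.7695 → 7.7695 [wait]  ⇒ S*(1)=-
t_0: node(0,0) S=97.0500 payoff=1.0300 vs cont=15.2794 → 15.2794 [wait]  ⇒ S*(0)=-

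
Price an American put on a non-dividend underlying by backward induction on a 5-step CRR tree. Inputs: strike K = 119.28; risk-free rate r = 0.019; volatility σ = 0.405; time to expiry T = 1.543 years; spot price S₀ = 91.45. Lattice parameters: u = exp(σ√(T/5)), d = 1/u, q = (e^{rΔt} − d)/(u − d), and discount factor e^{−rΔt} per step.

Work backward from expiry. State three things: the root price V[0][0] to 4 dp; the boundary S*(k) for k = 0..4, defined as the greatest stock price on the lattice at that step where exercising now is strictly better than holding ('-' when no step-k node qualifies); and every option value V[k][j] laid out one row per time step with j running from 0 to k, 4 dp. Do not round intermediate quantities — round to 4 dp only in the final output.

params: Δt=0.30860 u=1.25230 d=0.79853 q=0.45695 e^(-rΔt)=0.99415
t_5 payoffs: 89.5883 72.7155 46.2546 4.7568 0.0000 0.0000
t_4: node(4,0) S=37.1831 payoff=82.0969 vs cont=81.3996 → 82.0969 [stop]  node(4,1) S=58.3129 payoff=60.9671 vs cont=60.2698 → 60.9671 [stop]  node(4,2) S=91.4500 payoff=27.8300 vs cont=27.1327 → 27.8300 [stop]  node(4,3) S=143.4178 payoff=0.0000 vs cont=2.5681 → 2.5681 [wait]  node(4,4) S=224.9169 payoff=0.0000 vs cont=0.0000 → 0.0000 [wait]  ⇒ S*(4)=91.4500
t_3: node(3,0) S=46.5645 payoff=72.7155 vs cont=72.0182 → 72.7155 [stop]  node(3,1) S=73.0254 payoff=46.2546 vs cont=45.5572 → 46.2546 [stop]  node(3,2) S=114.5232 payoff=4.7568 vs cont=16.1914 → 16.1914 [wait]  node(3,3) S=179.6026 payoff=0.0000 vs cont=1.3865 → 1.3865 [wait]  ⇒ S*(3)=73.0254
t_2: node(2,0) S=58.3129 payoff=60.9671 vs cont=60.2698 → 60.9671 [stop]  node(2,1) S=91.4500 payoff=27.8300 vs cont=32.3271 → 32.3271 [wait]  node(2,2) S=143.4178 payoff=0.0000 vs cont=9.3712 → 9.3712 [wait]  ⇒ S*(2)=58.3129
t_1: node(1,0) S=73.0254 payoff=46.2546 vs cont=47.6002 → 47.6002 [wait]  node(1,1) S=114.5232 payoff=4.7568 vs cont=21.7098 → 21.7098 [wait]  ⇒ S*(1)=-
t_0: node(0,0) S=91.4500 payoff=27.8300 vs cont=35.5604 → 35.5604 [wait]  ⇒ S*(0)=-

price = 35.5604
boundary = - - 58.3129 73.0254 91.4500
tree:
35.5604
47.6002 21.7098
60.9671 32.3271 9.3712
72.7155 46.2546 16.1914 1.3865
82.0969 60.9671 27.8300 2.5681 0.0000
89.5883 72.7155 46.2546 4.7568 0.0000 0.0000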